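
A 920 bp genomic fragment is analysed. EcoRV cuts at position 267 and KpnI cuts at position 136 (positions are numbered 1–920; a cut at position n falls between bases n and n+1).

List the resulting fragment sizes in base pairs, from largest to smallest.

653, 136, 131 bp

Combined cut positions (sorted): 136, 267.
Linear molecule, 2 cuts → 3 fragments:
  136 − 0 = 136 bp
  267 − 136 = 131 bp
  920 − 267 = 653 bp
Sorted largest to smallest: 653, 136, 131 bp.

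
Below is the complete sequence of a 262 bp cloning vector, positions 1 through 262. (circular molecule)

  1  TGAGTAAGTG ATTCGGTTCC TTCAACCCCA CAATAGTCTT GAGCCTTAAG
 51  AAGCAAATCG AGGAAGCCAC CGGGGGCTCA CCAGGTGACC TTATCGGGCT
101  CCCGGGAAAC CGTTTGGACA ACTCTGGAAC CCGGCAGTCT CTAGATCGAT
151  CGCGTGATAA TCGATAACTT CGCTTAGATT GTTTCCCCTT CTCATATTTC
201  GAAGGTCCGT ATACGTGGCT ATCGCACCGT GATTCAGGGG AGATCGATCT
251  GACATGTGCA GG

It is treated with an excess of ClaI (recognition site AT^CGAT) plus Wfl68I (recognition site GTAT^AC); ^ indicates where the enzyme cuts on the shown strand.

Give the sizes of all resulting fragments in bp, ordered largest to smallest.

164, 51, 32, 15 bp

ClaI sites (ATCGAT) start at positions 145, 160, 243.
ClaI cuts after base 2 of each site, so after positions 146, 161, 244.
The Wfl68I site (GTATAC) starts at position 209.
Wfl68I cuts after base 4 of each site, so after position 212.
Combined cut positions: 146, 161, 212, 244.
Circular molecule, 4 cuts → 4 fragments:
  147–161 → 15 bp
  162–212 → 51 bp
  213–244 → 32 bp
  245–262 then 1–146 → 18 + 146 = 164 bp
Sorted largest to smallest: 164, 51, 32, 15 bp.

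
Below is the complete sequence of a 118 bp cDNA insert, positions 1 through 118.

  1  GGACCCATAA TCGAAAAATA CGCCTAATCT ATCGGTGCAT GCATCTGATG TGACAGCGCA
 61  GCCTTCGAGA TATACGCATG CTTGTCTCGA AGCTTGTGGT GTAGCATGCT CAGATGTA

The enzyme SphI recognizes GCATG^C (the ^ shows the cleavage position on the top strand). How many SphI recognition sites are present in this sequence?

3

GCATGC occurs starting at positions 37, 76, 104.
SphI cuts at 3 sites.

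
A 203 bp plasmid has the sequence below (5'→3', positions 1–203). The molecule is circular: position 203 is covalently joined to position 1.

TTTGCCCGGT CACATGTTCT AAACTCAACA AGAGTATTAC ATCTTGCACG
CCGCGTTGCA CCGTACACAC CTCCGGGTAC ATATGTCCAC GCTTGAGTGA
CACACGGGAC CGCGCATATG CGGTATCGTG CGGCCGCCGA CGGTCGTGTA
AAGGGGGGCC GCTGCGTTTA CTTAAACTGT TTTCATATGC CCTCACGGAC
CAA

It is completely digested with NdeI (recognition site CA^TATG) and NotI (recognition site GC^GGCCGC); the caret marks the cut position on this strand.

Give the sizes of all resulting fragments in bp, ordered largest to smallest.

99, 54, 35, 15 bp

NdeI sites (CATATG) start at positions 80, 115, 184.
NdeI cuts after base 2 of each site, so after positions 81, 116, 185.
The NotI site (GCGGCCGC) starts at position 130.
NotI cuts after base 2 of each site, so after position 131.
Combined cut positions: 81, 116, 131, 185.
Circular molecule, 4 cuts → 4 fragments:
  82–116 → 35 bp
  117–131 → 15 bp
  132–185 → 54 bp
  186–203 then 1–81 → 18 + 81 = 99 bp
Sorted largest to smallest: 99, 54, 35, 15 bp.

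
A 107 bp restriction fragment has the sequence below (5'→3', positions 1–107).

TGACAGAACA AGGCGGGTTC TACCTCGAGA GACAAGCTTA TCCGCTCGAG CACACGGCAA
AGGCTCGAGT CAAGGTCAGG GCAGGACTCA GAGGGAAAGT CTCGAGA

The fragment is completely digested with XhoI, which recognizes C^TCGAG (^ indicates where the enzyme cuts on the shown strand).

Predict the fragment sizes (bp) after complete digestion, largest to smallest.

XhoI sites (CTCGAG) start at positions 24, 45, 64, 101.
XhoI cuts after the first base of each site, so after positions 24, 45, 64, 101.
Linear molecule, 4 cuts → 5 fragments:
  1–24 → 24 bp
  25–45 → 21 bp
  46–64 → 19 bp
  65–101 → 37 bp
  102–107 → 6 bp
Sorted largest to smallest: 37, 24, 21, 19, 6 bp.

37, 24, 21, 19, 6 bp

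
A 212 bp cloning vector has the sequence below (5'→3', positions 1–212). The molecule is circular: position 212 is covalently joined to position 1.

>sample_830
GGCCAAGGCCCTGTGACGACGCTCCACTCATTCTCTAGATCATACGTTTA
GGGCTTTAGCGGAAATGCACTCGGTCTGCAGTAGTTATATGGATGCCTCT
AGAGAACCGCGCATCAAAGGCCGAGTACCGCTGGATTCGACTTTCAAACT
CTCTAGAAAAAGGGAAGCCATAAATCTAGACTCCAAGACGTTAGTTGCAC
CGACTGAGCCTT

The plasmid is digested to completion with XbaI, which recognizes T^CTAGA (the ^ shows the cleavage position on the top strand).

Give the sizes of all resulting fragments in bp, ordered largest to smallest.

XbaI sites (TCTAGA) start at positions 34, 98, 152, 175.
XbaI cuts after the first base of each site, so after positions 34, 98, 152, 175.
Circular molecule, 4 cuts → 4 fragments:
  35–98 → 64 bp
  99–152 → 54 bp
  153–175 → 23 bp
  176–212 then 1–34 → 37 + 34 = 71 bp
Sorted largest to smallest: 71, 64, 54, 23 bp.

71, 64, 54, 23 bp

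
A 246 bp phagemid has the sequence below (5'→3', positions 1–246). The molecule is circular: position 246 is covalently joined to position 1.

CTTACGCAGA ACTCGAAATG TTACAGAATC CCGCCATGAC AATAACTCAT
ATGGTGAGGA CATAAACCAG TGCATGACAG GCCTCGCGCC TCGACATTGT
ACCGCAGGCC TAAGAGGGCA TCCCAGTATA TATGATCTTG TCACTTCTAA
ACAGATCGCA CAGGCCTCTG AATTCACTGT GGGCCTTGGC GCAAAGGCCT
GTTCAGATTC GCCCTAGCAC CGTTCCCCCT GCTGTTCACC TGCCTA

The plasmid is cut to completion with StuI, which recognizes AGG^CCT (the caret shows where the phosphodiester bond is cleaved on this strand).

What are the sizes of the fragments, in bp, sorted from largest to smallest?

130, 56, 33, 27 bp

StuI sites (AGGCCT) start at positions 79, 106, 162, 195.
StuI cuts after base 3 of each site, so after positions 81, 108, 164, 197.
Circular molecule, 4 cuts → 4 fragments:
  82–108 → 27 bp
  109–164 → 56 bp
  165–197 → 33 bp
  198–246 then 1–81 → 49 + 81 = 130 bp
Sorted largest to smallest: 130, 56, 33, 27 bp.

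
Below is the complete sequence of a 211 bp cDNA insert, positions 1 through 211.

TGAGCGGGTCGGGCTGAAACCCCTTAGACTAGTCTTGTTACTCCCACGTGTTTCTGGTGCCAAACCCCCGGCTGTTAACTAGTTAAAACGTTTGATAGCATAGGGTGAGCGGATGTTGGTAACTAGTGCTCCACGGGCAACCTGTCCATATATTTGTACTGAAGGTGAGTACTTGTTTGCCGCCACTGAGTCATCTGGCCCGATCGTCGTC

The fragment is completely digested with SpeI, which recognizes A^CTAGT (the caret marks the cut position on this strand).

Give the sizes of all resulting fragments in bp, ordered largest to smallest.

89, 50, 44, 28 bp

SpeI sites (ACTAGT) start at positions 28, 78, 122.
SpeI cuts after the first base of each site, so after positions 28, 78, 122.
Linear molecule, 3 cuts → 4 fragments:
  1–28 → 28 bp
  29–78 → 50 bp
  79–122 → 44 bp
  123–211 → 89 bp
Sorted largest to smallest: 89, 50, 44, 28 bp.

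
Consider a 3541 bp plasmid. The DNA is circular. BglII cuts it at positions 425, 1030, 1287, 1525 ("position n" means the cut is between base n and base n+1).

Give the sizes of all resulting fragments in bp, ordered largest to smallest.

Circular molecule, 4 cuts → 4 fragments:
  1030 − 425 = 605 bp
  1287 − 1030 = 257 bp
  1525 − 1287 = 238 bp
  wrap: 3541 − 1525 + 425 = 2441 bp
Sorted largest to smallest: 2441, 605, 257, 238 bp.

2441, 605, 257, 238 bp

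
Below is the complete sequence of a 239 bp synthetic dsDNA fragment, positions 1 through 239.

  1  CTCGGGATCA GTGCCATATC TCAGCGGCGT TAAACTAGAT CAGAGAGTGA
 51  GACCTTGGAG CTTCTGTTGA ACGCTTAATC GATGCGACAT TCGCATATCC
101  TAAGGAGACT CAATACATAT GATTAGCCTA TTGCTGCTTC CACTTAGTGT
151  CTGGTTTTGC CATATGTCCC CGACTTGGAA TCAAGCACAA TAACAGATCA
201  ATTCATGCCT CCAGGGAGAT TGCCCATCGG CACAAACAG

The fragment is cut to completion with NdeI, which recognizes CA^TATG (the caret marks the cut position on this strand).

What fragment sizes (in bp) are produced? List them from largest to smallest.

117, 77, 45 bp

NdeI sites (CATATG) start at positions 116, 161.
NdeI cuts after base 2 of each site, so after positions 117, 162.
Linear molecule, 2 cuts → 3 fragments:
  1–117 → 117 bp
  118–162 → 45 bp
  163–239 → 77 bp
Sorted largest to smallest: 117, 77, 45 bp.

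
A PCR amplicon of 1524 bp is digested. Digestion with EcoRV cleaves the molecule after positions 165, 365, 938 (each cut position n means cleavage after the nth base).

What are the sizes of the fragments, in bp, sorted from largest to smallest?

Linear molecule, 3 cuts → 4 fragments:
  165 − 0 = 165 bp
  365 − 165 = 200 bp
  938 − 365 = 573 bp
  1524 − 938 = 586 bp
Sorted largest to smallest: 586, 573, 200, 165 bp.

586, 573, 200, 165 bp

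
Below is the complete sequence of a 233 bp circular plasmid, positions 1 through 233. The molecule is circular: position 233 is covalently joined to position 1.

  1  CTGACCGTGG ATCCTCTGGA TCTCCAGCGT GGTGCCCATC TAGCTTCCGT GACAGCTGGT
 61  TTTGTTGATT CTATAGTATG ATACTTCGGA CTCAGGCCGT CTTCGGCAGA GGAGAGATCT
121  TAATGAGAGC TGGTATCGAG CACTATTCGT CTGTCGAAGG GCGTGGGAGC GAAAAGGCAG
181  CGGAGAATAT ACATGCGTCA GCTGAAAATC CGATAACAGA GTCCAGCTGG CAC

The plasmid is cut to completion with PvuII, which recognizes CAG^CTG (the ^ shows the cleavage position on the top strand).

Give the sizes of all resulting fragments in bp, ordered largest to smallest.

PvuII sites (CAGCTG) start at positions 53, 199, 224.
PvuII cuts after base 3 of each site, so after positions 55, 201, 226.
Circular molecule, 3 cuts → 3 fragments:
  56–201 → 146 bp
  202–226 → 25 bp
  227–233 then 1–55 → 7 + 55 = 62 bp
Sorted largest to smallest: 146, 62, 25 bp.

146, 62, 25 bp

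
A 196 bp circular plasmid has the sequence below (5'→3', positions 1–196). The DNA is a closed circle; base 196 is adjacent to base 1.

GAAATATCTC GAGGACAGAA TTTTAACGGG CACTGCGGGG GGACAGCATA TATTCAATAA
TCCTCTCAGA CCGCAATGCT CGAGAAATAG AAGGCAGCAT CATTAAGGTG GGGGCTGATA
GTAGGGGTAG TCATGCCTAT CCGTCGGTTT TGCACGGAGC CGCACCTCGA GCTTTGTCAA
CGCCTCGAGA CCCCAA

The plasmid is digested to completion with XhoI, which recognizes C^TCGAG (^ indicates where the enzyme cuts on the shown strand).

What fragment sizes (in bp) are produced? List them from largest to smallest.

XhoI sites (CTCGAG) start at positions 8, 79, 166, 184.
XhoI cuts after the first base of each site, so after positions 8, 79, 166, 184.
Circular molecule, 4 cuts → 4 fragments:
  9–79 → 71 bp
  80–166 → 87 bp
  167–184 → 18 bp
  185–196 then 1–8 → 12 + 8 = 20 bp
Sorted largest to smallest: 87, 71, 20, 18 bp.

87, 71, 20, 18 bp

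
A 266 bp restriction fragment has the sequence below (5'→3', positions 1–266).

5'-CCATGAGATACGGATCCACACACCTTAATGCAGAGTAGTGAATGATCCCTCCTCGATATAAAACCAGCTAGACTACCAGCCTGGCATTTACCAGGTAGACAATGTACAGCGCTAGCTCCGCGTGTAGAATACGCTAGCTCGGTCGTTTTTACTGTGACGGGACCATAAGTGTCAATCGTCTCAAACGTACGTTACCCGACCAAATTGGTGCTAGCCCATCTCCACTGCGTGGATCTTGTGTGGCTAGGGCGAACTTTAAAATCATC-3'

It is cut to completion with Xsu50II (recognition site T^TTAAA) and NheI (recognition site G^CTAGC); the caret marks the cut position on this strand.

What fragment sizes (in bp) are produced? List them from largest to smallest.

111, 77, 45, 22, 11 bp

The Xsu50II site (TTTAAA) starts at position 255.
Xsu50II cuts after the first base of each site, so after position 255.
NheI sites (GCTAGC) start at positions 111, 133, 210.
NheI cuts after the first base of each site, so after positions 111, 133, 210.
Combined cut positions: 111, 133, 210, 255.
Linear molecule, 4 cuts → 5 fragments:
  1–111 → 111 bp
  112–133 → 22 bp
  134–210 → 77 bp
  211–255 → 45 bp
  256–266 → 11 bp
Sorted largest to smallest: 111, 77, 45, 22, 11 bp.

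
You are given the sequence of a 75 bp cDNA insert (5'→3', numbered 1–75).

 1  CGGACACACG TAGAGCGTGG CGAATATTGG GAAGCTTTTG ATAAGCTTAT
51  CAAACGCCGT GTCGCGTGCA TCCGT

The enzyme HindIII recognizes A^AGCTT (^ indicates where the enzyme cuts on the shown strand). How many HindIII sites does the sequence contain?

AAGCTT occurs starting at positions 32, 43.
HindIII cuts at 2 sites.

2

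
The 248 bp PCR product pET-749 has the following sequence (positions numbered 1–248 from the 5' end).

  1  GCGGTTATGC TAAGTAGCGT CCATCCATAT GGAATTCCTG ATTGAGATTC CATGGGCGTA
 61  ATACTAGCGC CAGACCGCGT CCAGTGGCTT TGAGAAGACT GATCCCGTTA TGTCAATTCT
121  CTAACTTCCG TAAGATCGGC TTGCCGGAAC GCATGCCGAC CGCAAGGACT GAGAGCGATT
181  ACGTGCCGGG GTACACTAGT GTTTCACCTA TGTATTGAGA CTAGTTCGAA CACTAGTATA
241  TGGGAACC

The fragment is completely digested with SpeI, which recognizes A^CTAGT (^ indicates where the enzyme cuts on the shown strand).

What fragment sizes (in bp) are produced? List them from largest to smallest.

195, 25, 16, 12 bp

SpeI sites (ACTAGT) start at positions 195, 220, 232.
SpeI cuts after the first base of each site, so after positions 195, 220, 232.
Linear molecule, 3 cuts → 4 fragments:
  1–195 → 195 bp
  196–220 → 25 bp
  221–232 → 12 bp
  233–248 → 16 bp
Sorted largest to smallest: 195, 25, 16, 12 bp.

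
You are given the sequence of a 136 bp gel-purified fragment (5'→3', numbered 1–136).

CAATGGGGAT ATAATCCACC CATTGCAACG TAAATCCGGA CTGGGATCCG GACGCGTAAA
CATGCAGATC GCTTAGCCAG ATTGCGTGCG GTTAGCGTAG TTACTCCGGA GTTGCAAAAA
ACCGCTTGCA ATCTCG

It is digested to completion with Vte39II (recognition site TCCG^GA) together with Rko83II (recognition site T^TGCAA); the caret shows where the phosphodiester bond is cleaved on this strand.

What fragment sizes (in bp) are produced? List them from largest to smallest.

Vte39II sites (TCCGGA) start at positions 35, 47, 105.
Vte39II cuts after base 4 of each site, so after positions 38, 50, 108.
Rko83II sites (TTGCAA) start at positions 23, 112, 126.
Rko83II cuts after the first base of each site, so after positions 23, 112, 126.
Combined cut positions: 23, 38, 50, 108, 112, 126.
Linear molecule, 6 cuts → 7 fragments:
  1–23 → 23 bp
  24–38 → 15 bp
  39–50 → 12 bp
  51–108 → 58 bp
  109–112 → 4 bp
  113–126 → 14 bp
  127–136 → 10 bp
Sorted largest to smallest: 58, 23, 15, 14, 12, 10, 4 bp.

58, 23, 15, 14, 12, 10, 4 bp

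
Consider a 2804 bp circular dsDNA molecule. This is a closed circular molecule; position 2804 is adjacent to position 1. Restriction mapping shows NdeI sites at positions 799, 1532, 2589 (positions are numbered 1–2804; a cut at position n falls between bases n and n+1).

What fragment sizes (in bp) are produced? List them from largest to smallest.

Circular molecule, 3 cuts → 3 fragments:
  1532 − 799 = 733 bp
  2589 − 1532 = 1057 bp
  wrap: 2804 − 2589 + 799 = 1014 bp
Sorted largest to smallest: 1057, 1014, 733 bp.

1057, 1014, 733 bp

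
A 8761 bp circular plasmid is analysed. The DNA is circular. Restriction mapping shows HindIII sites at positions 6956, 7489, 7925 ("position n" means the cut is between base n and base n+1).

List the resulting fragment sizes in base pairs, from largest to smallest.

Circular molecule, 3 cuts → 3 fragments:
  7489 − 6956 = 533 bp
  7925 − 7489 = 436 bp
  wrap: 8761 − 7925 + 6956 = 7792 bp
Sorted largest to smallest: 7792, 533, 436 bp.

7792, 533, 436 bp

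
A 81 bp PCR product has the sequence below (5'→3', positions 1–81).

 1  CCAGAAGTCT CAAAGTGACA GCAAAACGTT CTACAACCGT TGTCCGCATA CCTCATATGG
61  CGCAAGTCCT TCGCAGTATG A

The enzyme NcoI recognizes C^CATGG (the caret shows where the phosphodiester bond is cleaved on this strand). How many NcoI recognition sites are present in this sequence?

No occurrence of CCATGG is present in the sequence.
NcoI does not cut: 0 sites.

0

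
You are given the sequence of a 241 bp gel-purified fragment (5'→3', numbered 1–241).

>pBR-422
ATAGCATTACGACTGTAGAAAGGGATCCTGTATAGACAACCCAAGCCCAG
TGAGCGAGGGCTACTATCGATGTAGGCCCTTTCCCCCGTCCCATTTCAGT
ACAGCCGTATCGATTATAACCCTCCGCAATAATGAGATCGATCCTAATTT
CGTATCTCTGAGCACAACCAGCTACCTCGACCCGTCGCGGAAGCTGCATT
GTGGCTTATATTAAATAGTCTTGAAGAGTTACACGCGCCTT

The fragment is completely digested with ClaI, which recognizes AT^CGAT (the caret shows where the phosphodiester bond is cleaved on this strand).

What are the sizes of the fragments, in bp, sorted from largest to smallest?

103, 67, 43, 28 bp

ClaI sites (ATCGAT) start at positions 66, 109, 137.
ClaI cuts after base 2 of each site, so after positions 67, 110, 138.
Linear molecule, 3 cuts → 4 fragments:
  1–67 → 67 bp
  68–110 → 43 bp
  111–138 → 28 bp
  139–241 → 103 bp
Sorted largest to smallest: 103, 67, 43, 28 bp.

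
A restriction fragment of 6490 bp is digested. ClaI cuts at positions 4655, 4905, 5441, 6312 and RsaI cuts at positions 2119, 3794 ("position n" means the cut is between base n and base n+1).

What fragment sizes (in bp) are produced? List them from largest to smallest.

2119, 1675, 871, 861, 536, 250, 178 bp

Combined cut positions (sorted): 2119, 3794, 4655, 4905, 5441, 6312.
Linear molecule, 6 cuts → 7 fragments:
  2119 − 0 = 2119 bp
  3794 − 2119 = 1675 bp
  4655 − 3794 = 861 bp
  4905 − 4655 = 250 bp
  5441 − 4905 = 536 bp
  6312 − 5441 = 871 bp
  6490 − 6312 = 178 bp
Sorted largest to smallest: 2119, 1675, 871, 861, 536, 250, 178 bp.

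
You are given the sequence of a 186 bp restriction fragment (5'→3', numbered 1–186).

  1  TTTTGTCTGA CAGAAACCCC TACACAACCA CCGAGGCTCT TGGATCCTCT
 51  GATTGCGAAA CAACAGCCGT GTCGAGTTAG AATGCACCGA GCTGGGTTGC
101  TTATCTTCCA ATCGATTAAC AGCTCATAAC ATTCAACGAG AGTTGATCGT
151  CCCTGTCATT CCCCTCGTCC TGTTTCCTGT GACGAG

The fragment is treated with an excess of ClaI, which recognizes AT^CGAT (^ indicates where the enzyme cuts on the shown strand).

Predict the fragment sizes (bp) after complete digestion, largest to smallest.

112, 74 bp

The ClaI site (ATCGAT) starts at position 111.
ClaI cuts after base 2 of each site, so after position 112.
Linear molecule, 1 cut → 2 fragments:
  1–112 → 112 bp
  113–186 → 74 bp
Sorted largest to smallest: 112, 74 bp.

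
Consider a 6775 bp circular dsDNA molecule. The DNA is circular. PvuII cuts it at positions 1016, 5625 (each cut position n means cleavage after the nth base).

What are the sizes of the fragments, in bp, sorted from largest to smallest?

4609, 2166 bp

Circular molecule, 2 cuts → 2 fragments:
  5625 − 1016 = 4609 bp
  wrap: 6775 − 5625 + 1016 = 2166 bp
Sorted largest to smallest: 4609, 2166 bp.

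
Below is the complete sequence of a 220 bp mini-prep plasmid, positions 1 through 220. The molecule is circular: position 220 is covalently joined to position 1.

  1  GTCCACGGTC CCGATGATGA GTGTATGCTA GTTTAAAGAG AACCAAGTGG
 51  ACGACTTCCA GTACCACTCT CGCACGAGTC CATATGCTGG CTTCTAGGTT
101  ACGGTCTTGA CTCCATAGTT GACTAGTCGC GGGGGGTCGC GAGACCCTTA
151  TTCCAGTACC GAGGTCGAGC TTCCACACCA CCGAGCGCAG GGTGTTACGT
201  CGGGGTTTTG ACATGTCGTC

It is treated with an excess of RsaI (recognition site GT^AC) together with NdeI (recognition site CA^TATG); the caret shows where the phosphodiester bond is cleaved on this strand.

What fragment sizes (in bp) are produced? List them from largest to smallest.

125, 75, 20 bp

RsaI sites (GTAC) start at positions 61, 156.
RsaI cuts after base 2 of each site, so after positions 62, 157.
The NdeI site (CATATG) starts at position 81.
NdeI cuts after base 2 of each site, so after position 82.
Combined cut positions: 62, 82, 157.
Circular molecule, 3 cuts → 3 fragments:
  63–82 → 20 bp
  83–157 → 75 bp
  158–220 then 1–62 → 63 + 62 = 125 bp
Sorted largest to smallest: 125, 75, 20 bp.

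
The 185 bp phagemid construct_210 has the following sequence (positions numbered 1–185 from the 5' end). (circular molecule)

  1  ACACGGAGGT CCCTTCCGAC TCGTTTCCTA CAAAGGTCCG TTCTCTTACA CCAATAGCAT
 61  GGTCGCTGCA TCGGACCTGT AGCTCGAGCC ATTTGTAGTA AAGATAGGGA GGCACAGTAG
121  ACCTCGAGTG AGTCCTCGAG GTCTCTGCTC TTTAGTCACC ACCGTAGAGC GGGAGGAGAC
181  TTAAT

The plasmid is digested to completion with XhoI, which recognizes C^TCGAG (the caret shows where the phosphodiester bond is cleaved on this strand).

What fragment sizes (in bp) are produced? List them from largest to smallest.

XhoI sites (CTCGAG) start at positions 83, 123, 135.
XhoI cuts after the first base of each site, so after positions 83, 123, 135.
Circular molecule, 3 cuts → 3 fragments:
  84–123 → 40 bp
  124–135 → 12 bp
  136–185 then 1–83 → 50 + 83 = 133 bp
Sorted largest to smallest: 133, 40, 12 bp.

133, 40, 12 bp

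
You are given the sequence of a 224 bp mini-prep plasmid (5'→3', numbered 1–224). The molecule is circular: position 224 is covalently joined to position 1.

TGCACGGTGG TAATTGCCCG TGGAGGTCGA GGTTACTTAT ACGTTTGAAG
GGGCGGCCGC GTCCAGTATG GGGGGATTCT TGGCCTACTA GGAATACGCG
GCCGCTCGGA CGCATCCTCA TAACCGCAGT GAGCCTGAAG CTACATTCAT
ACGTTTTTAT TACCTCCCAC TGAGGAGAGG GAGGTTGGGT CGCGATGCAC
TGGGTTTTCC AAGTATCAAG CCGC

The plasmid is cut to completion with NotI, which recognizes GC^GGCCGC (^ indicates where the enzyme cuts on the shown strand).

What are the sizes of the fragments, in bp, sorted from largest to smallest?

NotI sites (GCGGCCGC) start at positions 53, 98.
NotI cuts after base 2 of each site, so after positions 54, 99.
Circular molecule, 2 cuts → 2 fragments:
  55–99 → 45 bp
  100–224 then 1–54 → 125 + 54 = 179 bp
Sorted largest to smallest: 179, 45 bp.

179, 45 bp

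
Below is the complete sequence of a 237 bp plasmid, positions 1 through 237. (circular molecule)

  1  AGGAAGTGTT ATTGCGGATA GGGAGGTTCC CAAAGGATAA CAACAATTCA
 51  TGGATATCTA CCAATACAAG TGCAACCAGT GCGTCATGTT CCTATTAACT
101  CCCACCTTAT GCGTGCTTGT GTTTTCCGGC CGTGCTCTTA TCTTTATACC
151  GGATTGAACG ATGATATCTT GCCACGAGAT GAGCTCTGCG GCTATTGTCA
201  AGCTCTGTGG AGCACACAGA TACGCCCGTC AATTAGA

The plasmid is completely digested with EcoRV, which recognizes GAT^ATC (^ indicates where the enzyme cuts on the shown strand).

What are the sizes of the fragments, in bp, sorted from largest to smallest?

127, 110 bp

EcoRV sites (GATATC) start at positions 53, 163.
EcoRV cuts after base 3 of each site, so after positions 55, 165.
Circular molecule, 2 cuts → 2 fragments:
  56–165 → 110 bp
  166–237 then 1–55 → 72 + 55 = 127 bp
Sorted largest to smallest: 127, 110 bp.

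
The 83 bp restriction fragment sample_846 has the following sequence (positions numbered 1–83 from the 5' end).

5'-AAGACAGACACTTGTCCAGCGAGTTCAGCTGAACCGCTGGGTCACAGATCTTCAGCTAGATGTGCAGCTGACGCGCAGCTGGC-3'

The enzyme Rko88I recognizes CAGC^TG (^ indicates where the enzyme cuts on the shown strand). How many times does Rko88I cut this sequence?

3

CAGCTG occurs starting at positions 26, 65, 76.
Rko88I cuts at 3 sites.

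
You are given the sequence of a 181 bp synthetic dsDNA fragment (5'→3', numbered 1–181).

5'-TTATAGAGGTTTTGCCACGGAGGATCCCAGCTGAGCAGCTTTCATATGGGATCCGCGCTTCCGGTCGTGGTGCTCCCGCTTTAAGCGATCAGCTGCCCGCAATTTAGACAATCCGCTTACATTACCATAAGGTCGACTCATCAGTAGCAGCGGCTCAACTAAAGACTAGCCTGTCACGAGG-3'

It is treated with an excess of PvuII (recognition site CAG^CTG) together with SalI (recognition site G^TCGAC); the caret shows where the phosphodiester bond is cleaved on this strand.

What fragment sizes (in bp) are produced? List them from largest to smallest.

62, 49, 40, 30 bp

PvuII sites (CAGCTG) start at positions 28, 90.
PvuII cuts after base 3 of each site, so after positions 30, 92.
The SalI site (GTCGAC) starts at position 132.
SalI cuts after the first base of each site, so after position 132.
Combined cut positions: 30, 92, 132.
Linear molecule, 3 cuts → 4 fragments:
  1–30 → 30 bp
  31–92 → 62 bp
  93–132 → 40 bp
  133–181 → 49 bp
Sorted largest to smallest: 62, 49, 40, 30 bp.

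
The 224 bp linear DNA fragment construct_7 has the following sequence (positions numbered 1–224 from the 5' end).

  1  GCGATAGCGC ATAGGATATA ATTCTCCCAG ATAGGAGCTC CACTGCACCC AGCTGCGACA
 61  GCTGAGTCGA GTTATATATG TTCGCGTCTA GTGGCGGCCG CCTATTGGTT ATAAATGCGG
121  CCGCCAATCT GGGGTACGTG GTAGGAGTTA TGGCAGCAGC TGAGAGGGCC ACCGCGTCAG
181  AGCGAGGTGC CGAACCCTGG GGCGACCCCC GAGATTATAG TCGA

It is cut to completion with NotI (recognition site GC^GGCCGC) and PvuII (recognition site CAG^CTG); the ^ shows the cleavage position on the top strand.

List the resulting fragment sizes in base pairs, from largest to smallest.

65, 52, 41, 34, 23, 9 bp

NotI sites (GCGGCCGC) start at positions 94, 117.
NotI cuts after base 2 of each site, so after positions 95, 118.
PvuII sites (CAGCTG) start at positions 50, 59, 157.
PvuII cuts after base 3 of each site, so after positions 52, 61, 159.
Combined cut positions: 52, 61, 95, 118, 159.
Linear molecule, 5 cuts → 6 fragments:
  1–52 → 52 bp
  53–61 → 9 bp
  62–95 → 34 bp
  96–118 → 23 bp
  119–159 → 41 bp
  160–224 → 65 bp
Sorted largest to smallest: 65, 52, 41, 34, 23, 9 bp.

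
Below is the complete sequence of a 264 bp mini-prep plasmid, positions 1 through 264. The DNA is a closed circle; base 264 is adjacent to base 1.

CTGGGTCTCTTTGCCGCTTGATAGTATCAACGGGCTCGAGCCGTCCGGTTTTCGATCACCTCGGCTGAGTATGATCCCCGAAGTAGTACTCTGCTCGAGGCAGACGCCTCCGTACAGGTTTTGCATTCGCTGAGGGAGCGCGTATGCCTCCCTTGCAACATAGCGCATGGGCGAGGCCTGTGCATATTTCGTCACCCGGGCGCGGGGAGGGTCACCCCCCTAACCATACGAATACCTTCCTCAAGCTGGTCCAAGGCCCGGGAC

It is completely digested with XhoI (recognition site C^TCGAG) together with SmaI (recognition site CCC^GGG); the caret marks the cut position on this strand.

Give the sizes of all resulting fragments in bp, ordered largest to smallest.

XhoI sites (CTCGAG) start at positions 35, 94.
XhoI cuts after the first base of each site, so after positions 35, 94.
SmaI sites (CCCGGG) start at positions 195, 257.
SmaI cuts after base 3 of each site, so after positions 197, 259.
Combined cut positions: 35, 94, 197, 259.
Circular molecule, 4 cuts → 4 fragments:
  36–94 → 59 bp
  95–197 → 103 bp
  198–259 → 62 bp
  260–264 then 1–35 → 5 + 35 = 40 bp
Sorted largest to smallest: 103, 62, 59, 40 bp.

103, 62, 59, 40 bp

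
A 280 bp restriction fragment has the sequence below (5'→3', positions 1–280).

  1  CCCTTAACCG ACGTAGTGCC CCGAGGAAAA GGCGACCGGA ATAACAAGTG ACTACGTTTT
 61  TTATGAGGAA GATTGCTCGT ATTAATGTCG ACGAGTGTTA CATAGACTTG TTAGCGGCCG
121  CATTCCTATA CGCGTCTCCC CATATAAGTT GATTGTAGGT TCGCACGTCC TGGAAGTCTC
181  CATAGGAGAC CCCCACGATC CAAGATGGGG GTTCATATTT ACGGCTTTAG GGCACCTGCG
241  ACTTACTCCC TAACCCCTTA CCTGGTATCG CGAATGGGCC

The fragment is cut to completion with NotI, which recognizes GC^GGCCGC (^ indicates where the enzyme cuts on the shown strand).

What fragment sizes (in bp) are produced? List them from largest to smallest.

The NotI site (GCGGCCGC) starts at position 114.
NotI cuts after base 2 of each site, so after position 115.
Linear molecule, 1 cut → 2 fragments:
  1–115 → 115 bp
  116–280 → 165 bp
Sorted largest to smallest: 165, 115 bp.

165, 115 bp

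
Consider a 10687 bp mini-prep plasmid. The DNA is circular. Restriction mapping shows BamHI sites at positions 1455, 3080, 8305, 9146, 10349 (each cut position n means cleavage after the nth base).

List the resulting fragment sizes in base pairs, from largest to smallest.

5225, 1793, 1625, 1203, 841 bp

Circular molecule, 5 cuts → 5 fragments:
  3080 − 1455 = 1625 bp
  8305 − 3080 = 5225 bp
  9146 − 8305 = 841 bp
  10349 − 9146 = 1203 bp
  wrap: 10687 − 10349 + 1455 = 1793 bp
Sorted largest to smallest: 5225, 1793, 1625, 1203, 841 bp.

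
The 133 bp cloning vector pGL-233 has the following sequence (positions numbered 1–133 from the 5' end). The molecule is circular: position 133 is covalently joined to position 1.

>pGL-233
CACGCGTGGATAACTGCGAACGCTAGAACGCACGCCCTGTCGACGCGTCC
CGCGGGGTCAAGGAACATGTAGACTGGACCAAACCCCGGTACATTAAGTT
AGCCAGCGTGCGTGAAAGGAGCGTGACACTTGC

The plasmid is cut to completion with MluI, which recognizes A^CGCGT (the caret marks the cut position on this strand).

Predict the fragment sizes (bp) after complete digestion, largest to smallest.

92, 41 bp

MluI sites (ACGCGT) start at positions 2, 43.
MluI cuts after the first base of each site, so after positions 2, 43.
Circular molecule, 2 cuts → 2 fragments:
  3–43 → 41 bp
  44–133 then 1–2 → 90 + 2 = 92 bp
Sorted largest to smallest: 92, 41 bp.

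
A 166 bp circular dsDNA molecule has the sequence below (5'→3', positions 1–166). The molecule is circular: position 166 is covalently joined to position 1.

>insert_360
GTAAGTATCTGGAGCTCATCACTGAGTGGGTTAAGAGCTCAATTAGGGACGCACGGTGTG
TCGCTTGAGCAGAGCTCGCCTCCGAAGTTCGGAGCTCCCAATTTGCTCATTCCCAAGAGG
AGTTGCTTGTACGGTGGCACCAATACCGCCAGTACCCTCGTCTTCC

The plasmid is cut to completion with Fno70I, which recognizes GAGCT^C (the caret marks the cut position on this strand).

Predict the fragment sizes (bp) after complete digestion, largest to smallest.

86, 37, 23, 20 bp

Fno70I sites (GAGCTC) start at positions 12, 35, 72, 92.
Fno70I cuts after base 5 of each site (before the last base), so after positions 16, 39, 76, 96.
Circular molecule, 4 cuts → 4 fragments:
  17–39 → 23 bp
  40–76 → 37 bp
  77–96 → 20 bp
  97–166 then 1–16 → 70 + 16 = 86 bp
Sorted largest to smallest: 86, 37, 23, 20 bp.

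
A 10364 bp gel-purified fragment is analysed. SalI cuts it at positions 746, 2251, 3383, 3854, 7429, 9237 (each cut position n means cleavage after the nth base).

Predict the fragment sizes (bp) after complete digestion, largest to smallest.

Linear molecule, 6 cuts → 7 fragments:
  746 − 0 = 746 bp
  2251 − 746 = 1505 bp
  3383 − 2251 = 1132 bp
  3854 − 3383 = 471 bp
  7429 − 3854 = 3575 bp
  9237 − 7429 = 1808 bp
  10364 − 9237 = 1127 bp
Sorted largest to smallest: 3575, 1808, 1505, 1132, 1127, 746, 471 bp.

3575, 1808, 1505, 1132, 1127, 746, 471 bp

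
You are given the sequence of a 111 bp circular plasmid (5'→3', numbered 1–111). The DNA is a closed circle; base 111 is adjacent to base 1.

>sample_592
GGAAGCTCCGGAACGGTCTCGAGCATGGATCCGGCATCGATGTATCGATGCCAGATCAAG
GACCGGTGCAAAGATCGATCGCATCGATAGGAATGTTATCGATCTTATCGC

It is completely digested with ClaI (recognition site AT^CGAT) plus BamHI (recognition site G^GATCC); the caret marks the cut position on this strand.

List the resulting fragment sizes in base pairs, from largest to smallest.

ClaI sites (ATCGAT) start at positions 36, 44, 74, 83, 98.
ClaI cuts after base 2 of each site, so after positions 37, 45, 75, 84, 99.
The BamHI site (GGATCC) starts at position 27.
BamHI cuts after the first base of each site, so after position 27.
Combined cut positions: 27, 37, 45, 75, 84, 99.
Circular molecule, 6 cuts → 6 fragments:
  28–37 → 10 bp
  38–45 → 8 bp
  46–75 → 30 bp
  76–84 → 9 bp
  85–99 → 15 bp
  100–111 then 1–27 → 12 + 27 = 39 bp
Sorted largest to smallest: 39, 30, 15, 10, 9, 8 bp.

39, 30, 15, 10, 9, 8 bp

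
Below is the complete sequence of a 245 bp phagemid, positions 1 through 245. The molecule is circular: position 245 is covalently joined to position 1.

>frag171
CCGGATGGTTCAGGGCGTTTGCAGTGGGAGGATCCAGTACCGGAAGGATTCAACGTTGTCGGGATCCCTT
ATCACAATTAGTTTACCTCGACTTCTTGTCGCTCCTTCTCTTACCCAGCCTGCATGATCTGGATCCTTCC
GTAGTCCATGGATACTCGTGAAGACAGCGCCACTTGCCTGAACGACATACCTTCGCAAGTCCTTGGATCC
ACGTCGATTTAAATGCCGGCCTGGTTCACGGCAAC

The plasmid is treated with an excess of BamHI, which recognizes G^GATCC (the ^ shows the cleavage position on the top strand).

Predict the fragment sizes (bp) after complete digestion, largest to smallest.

BamHI sites (GGATCC) start at positions 30, 62, 131, 205.
BamHI cuts after the first base of each site, so after positions 30, 62, 131, 205.
Circular molecule, 4 cuts → 4 fragments:
  31–62 → 32 bp
  63–131 → 69 bp
  132–205 → 74 bp
  206–245 then 1–30 → 40 + 30 = 70 bp
Sorted largest to smallest: 74, 70, 69, 32 bp.

74, 70, 69, 32 bp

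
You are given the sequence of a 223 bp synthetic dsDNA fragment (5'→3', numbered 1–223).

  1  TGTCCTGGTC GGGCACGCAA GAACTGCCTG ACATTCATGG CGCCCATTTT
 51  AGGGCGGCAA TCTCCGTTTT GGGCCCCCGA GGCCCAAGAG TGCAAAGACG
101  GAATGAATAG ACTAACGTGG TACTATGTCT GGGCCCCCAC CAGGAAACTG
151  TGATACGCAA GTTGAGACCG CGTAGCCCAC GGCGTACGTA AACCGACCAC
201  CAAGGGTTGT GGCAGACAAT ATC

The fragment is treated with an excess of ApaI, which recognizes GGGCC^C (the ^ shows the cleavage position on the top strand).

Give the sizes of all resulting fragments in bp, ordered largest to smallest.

88, 75, 60 bp

ApaI sites (GGGCCC) start at positions 71, 131.
ApaI cuts after base 5 of each site (before the last base), so after positions 75, 135.
Linear molecule, 2 cuts → 3 fragments:
  1–75 → 75 bp
  76–135 → 60 bp
  136–223 → 88 bp
Sorted largest to smallest: 88, 75, 60 bp.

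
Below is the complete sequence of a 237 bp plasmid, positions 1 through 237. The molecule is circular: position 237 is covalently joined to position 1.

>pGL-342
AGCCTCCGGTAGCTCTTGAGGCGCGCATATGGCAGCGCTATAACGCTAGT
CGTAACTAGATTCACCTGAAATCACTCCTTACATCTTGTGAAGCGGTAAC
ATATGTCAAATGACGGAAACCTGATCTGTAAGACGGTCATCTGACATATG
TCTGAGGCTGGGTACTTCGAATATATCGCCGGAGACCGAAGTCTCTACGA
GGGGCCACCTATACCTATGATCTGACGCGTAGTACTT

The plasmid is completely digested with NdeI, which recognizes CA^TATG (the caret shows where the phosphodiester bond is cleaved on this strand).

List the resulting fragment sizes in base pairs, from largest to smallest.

118, 74, 45 bp

NdeI sites (CATATG) start at positions 26, 100, 145.
NdeI cuts after base 2 of each site, so after positions 27, 101, 146.
Circular molecule, 3 cuts → 3 fragments:
  28–101 → 74 bp
  102–146 → 45 bp
  147–237 then 1–27 → 91 + 27 = 118 bp
Sorted largest to smallest: 118, 74, 45 bp.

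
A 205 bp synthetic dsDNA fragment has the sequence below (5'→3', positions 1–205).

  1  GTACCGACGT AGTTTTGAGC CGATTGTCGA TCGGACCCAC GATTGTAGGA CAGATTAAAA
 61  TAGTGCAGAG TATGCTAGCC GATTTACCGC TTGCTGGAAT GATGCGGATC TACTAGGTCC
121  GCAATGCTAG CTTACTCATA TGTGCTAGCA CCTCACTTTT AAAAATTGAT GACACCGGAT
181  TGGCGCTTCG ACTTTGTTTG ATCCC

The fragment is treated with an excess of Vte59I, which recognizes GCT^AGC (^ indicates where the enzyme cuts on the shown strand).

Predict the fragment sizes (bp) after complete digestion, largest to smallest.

76, 59, 52, 18 bp

Vte59I sites (GCTAGC) start at positions 74, 126, 144.
Vte59I cuts after base 3 of each site, so after positions 76, 128, 146.
Linear molecule, 3 cuts → 4 fragments:
  1–76 → 76 bp
  77–128 → 52 bp
  129–146 → 18 bp
  147–205 → 59 bp
Sorted largest to smallest: 76, 59, 52, 18 bp.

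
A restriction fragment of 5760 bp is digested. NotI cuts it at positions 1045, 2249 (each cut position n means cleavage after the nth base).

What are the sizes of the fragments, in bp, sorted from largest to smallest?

Linear molecule, 2 cuts → 3 fragments:
  1045 − 0 = 1045 bp
  2249 − 1045 = 1204 bp
  5760 − 2249 = 3511 bp
Sorted largest to smallest: 3511, 1204, 1045 bp.

3511, 1204, 1045 bp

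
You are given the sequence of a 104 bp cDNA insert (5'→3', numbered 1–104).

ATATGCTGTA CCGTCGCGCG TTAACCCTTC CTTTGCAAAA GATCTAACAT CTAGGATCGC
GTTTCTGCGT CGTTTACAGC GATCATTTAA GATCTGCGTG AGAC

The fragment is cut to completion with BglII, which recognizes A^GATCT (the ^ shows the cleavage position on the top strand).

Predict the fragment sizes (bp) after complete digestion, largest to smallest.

50, 40, 14 bp

BglII sites (AGATCT) start at positions 40, 90.
BglII cuts after the first base of each site, so after positions 40, 90.
Linear molecule, 2 cuts → 3 fragments:
  1–40 → 40 bp
  41–90 → 50 bp
  91–104 → 14 bp
Sorted largest to smallest: 50, 40, 14 bp.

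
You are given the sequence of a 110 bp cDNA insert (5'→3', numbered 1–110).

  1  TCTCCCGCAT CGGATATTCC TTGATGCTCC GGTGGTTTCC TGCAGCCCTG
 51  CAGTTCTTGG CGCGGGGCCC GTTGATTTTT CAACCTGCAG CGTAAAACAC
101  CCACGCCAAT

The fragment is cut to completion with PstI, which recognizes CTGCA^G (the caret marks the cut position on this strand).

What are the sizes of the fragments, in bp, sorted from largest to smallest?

PstI sites (CTGCAG) start at positions 40, 48, 85.
PstI cuts after base 5 of each site (before the last base), so after positions 44, 52, 89.
Linear molecule, 3 cuts → 4 fragments:
  1–44 → 44 bp
  45–52 → 8 bp
  53–89 → 37 bp
  90–110 → 21 bp
Sorted largest to smallest: 44, 37, 21, 8 bp.

44, 37, 21, 8 bp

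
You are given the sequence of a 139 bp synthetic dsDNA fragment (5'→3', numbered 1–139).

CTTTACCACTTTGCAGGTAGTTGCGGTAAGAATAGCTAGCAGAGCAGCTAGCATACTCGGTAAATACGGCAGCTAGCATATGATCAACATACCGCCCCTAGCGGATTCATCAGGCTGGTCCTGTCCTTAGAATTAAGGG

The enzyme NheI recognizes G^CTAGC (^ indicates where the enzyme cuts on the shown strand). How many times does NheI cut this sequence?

GCTAGC occurs starting at positions 35, 47, 72.
NheI cuts at 3 sites.

3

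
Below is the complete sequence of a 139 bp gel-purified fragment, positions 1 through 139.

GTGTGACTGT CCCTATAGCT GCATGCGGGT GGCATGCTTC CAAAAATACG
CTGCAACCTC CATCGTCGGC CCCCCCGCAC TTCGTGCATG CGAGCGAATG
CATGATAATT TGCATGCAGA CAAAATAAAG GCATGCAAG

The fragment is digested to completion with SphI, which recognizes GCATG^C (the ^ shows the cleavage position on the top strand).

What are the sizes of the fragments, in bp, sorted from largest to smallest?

54, 26, 25, 19, 11, 4 bp

SphI sites (GCATGC) start at positions 21, 32, 86, 112, 131.
SphI cuts after base 5 of each site (before the last base), so after positions 25, 36, 90, 116, 135.
Linear molecule, 5 cuts → 6 fragments:
  1–25 → 25 bp
  26–36 → 11 bp
  37–90 → 54 bp
  91–116 → 26 bp
  117–135 → 19 bp
  136–139 → 4 bp
Sorted largest to smallest: 54, 26, 25, 19, 11, 4 bp.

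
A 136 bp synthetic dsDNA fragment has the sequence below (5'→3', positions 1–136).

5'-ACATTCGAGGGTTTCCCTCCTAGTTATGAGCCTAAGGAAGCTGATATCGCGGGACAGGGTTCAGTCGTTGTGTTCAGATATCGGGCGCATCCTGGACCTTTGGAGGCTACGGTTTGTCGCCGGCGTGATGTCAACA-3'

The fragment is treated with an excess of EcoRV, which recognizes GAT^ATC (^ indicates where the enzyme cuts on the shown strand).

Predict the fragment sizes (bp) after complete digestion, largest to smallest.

EcoRV sites (GATATC) start at positions 43, 77.
EcoRV cuts after base 3 of each site, so after positions 45, 79.
Linear molecule, 2 cuts → 3 fragments:
  1–45 → 45 bp
  46–79 → 34 bp
  80–136 → 57 bp
Sorted largest to smallest: 57, 45, 34 bp.

57, 45, 34 bp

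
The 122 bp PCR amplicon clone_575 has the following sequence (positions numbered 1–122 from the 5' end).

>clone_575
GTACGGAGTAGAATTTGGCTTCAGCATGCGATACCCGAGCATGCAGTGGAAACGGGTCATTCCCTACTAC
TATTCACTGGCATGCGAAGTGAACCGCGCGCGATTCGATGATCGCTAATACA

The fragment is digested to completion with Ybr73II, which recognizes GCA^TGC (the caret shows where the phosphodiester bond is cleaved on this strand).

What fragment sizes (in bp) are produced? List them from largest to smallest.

Ybr73II sites (GCATGC) start at positions 24, 39, 80.
Ybr73II cuts after base 3 of each site, so after positions 26, 41, 82.
Linear molecule, 3 cuts → 4 fragments:
  1–26 → 26 bp
  27–41 → 15 bp
  42–82 → 41 bp
  83–122 → 40 bp
Sorted largest to smallest: 41, 40, 26, 15 bp.

41, 40, 26, 15 bp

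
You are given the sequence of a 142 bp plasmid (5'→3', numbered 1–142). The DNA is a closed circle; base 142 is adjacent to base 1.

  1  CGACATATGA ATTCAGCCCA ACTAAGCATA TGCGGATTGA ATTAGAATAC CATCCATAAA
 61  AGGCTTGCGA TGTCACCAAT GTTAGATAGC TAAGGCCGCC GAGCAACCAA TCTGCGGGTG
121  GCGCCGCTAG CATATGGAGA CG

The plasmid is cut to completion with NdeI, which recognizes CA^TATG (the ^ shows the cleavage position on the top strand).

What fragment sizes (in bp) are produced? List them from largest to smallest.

NdeI sites (CATATG) start at positions 4, 27, 131.
NdeI cuts after base 2 of each site, so after positions 5, 28, 132.
Circular molecule, 3 cuts → 3 fragments:
  6–28 → 23 bp
  29–132 → 104 bp
  133–142 then 1–5 → 10 + 5 = 15 bp
Sorted largest to smallest: 104, 23, 15 bp.

104, 23, 15 bp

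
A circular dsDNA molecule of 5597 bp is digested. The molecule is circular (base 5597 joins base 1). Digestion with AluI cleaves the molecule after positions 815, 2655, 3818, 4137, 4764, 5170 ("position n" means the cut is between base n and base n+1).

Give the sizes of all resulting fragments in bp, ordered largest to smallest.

Circular molecule, 6 cuts → 6 fragments:
  2655 − 815 = 1840 bp
  3818 − 2655 = 1163 bp
  4137 − 3818 = 319 bp
  4764 − 4137 = 627 bp
  5170 − 4764 = 406 bp
  wrap: 5597 − 5170 + 815 = 1242 bp
Sorted largest to smallest: 1840, 1242, 1163, 627, 406, 319 bp.

1840, 1242, 1163, 627, 406, 319 bp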